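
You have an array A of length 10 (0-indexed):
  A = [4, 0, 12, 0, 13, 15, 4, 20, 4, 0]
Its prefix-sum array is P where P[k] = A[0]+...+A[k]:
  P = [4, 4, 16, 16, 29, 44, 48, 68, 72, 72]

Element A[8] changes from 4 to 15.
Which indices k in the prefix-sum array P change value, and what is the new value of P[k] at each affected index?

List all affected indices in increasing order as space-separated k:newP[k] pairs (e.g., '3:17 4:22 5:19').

P[k] = A[0] + ... + A[k]
P[k] includes A[8] iff k >= 8
Affected indices: 8, 9, ..., 9; delta = 11
  P[8]: 72 + 11 = 83
  P[9]: 72 + 11 = 83

Answer: 8:83 9:83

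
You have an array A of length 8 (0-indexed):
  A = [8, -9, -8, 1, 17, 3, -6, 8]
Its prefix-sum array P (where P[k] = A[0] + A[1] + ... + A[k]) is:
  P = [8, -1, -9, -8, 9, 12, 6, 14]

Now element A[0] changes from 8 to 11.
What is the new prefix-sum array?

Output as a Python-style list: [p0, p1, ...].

Answer: [11, 2, -6, -5, 12, 15, 9, 17]

Derivation:
Change: A[0] 8 -> 11, delta = 3
P[k] for k < 0: unchanged (A[0] not included)
P[k] for k >= 0: shift by delta = 3
  P[0] = 8 + 3 = 11
  P[1] = -1 + 3 = 2
  P[2] = -9 + 3 = -6
  P[3] = -8 + 3 = -5
  P[4] = 9 + 3 = 12
  P[5] = 12 + 3 = 15
  P[6] = 6 + 3 = 9
  P[7] = 14 + 3 = 17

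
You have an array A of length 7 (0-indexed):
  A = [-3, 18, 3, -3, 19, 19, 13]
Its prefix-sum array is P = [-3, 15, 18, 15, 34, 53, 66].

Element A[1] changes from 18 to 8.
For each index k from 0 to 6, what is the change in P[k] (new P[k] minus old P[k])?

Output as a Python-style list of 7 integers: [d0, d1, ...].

Answer: [0, -10, -10, -10, -10, -10, -10]

Derivation:
Element change: A[1] 18 -> 8, delta = -10
For k < 1: P[k] unchanged, delta_P[k] = 0
For k >= 1: P[k] shifts by exactly -10
Delta array: [0, -10, -10, -10, -10, -10, -10]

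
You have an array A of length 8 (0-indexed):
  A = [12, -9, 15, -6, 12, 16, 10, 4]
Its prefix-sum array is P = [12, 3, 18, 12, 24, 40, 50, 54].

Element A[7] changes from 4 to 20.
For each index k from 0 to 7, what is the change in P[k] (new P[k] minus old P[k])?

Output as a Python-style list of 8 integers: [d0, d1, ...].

Answer: [0, 0, 0, 0, 0, 0, 0, 16]

Derivation:
Element change: A[7] 4 -> 20, delta = 16
For k < 7: P[k] unchanged, delta_P[k] = 0
For k >= 7: P[k] shifts by exactly 16
Delta array: [0, 0, 0, 0, 0, 0, 0, 16]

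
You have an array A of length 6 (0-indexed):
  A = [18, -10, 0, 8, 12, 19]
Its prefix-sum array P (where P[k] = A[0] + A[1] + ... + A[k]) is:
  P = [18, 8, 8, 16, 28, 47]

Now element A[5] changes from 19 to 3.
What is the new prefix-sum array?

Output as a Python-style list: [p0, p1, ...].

Change: A[5] 19 -> 3, delta = -16
P[k] for k < 5: unchanged (A[5] not included)
P[k] for k >= 5: shift by delta = -16
  P[0] = 18 + 0 = 18
  P[1] = 8 + 0 = 8
  P[2] = 8 + 0 = 8
  P[3] = 16 + 0 = 16
  P[4] = 28 + 0 = 28
  P[5] = 47 + -16 = 31

Answer: [18, 8, 8, 16, 28, 31]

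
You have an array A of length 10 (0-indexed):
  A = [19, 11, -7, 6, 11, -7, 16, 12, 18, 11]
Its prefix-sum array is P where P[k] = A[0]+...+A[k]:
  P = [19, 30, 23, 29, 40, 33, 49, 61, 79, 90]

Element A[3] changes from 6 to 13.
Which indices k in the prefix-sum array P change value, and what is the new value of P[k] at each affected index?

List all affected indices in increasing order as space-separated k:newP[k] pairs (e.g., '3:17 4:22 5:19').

P[k] = A[0] + ... + A[k]
P[k] includes A[3] iff k >= 3
Affected indices: 3, 4, ..., 9; delta = 7
  P[3]: 29 + 7 = 36
  P[4]: 40 + 7 = 47
  P[5]: 33 + 7 = 40
  P[6]: 49 + 7 = 56
  P[7]: 61 + 7 = 68
  P[8]: 79 + 7 = 86
  P[9]: 90 + 7 = 97

Answer: 3:36 4:47 5:40 6:56 7:68 8:86 9:97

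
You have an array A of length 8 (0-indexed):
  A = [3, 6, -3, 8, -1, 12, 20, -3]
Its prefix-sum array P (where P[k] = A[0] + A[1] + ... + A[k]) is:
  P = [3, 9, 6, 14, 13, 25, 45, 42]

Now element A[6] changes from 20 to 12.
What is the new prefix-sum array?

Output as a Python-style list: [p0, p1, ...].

Answer: [3, 9, 6, 14, 13, 25, 37, 34]

Derivation:
Change: A[6] 20 -> 12, delta = -8
P[k] for k < 6: unchanged (A[6] not included)
P[k] for k >= 6: shift by delta = -8
  P[0] = 3 + 0 = 3
  P[1] = 9 + 0 = 9
  P[2] = 6 + 0 = 6
  P[3] = 14 + 0 = 14
  P[4] = 13 + 0 = 13
  P[5] = 25 + 0 = 25
  P[6] = 45 + -8 = 37
  P[7] = 42 + -8 = 34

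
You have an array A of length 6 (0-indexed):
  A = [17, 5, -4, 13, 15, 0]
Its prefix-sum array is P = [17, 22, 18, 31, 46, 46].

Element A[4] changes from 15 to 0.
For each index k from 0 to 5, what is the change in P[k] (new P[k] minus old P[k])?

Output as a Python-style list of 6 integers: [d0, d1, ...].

Element change: A[4] 15 -> 0, delta = -15
For k < 4: P[k] unchanged, delta_P[k] = 0
For k >= 4: P[k] shifts by exactly -15
Delta array: [0, 0, 0, 0, -15, -15]

Answer: [0, 0, 0, 0, -15, -15]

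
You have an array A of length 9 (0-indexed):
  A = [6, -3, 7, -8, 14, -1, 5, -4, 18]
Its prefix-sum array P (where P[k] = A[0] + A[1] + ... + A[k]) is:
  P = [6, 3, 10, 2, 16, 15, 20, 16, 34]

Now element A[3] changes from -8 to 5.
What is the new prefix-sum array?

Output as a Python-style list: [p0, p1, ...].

Answer: [6, 3, 10, 15, 29, 28, 33, 29, 47]

Derivation:
Change: A[3] -8 -> 5, delta = 13
P[k] for k < 3: unchanged (A[3] not included)
P[k] for k >= 3: shift by delta = 13
  P[0] = 6 + 0 = 6
  P[1] = 3 + 0 = 3
  P[2] = 10 + 0 = 10
  P[3] = 2 + 13 = 15
  P[4] = 16 + 13 = 29
  P[5] = 15 + 13 = 28
  P[6] = 20 + 13 = 33
  P[7] = 16 + 13 = 29
  P[8] = 34 + 13 = 47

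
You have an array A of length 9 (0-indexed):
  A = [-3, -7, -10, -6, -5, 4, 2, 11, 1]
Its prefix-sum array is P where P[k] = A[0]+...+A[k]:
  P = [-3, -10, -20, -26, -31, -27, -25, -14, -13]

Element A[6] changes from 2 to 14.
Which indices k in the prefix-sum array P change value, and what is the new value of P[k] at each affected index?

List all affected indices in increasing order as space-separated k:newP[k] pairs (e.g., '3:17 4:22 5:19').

P[k] = A[0] + ... + A[k]
P[k] includes A[6] iff k >= 6
Affected indices: 6, 7, ..., 8; delta = 12
  P[6]: -25 + 12 = -13
  P[7]: -14 + 12 = -2
  P[8]: -13 + 12 = -1

Answer: 6:-13 7:-2 8:-1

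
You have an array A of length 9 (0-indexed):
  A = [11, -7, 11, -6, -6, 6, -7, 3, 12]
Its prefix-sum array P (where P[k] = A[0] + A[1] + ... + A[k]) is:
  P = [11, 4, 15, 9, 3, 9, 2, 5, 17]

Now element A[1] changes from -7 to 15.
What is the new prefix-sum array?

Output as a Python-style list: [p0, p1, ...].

Change: A[1] -7 -> 15, delta = 22
P[k] for k < 1: unchanged (A[1] not included)
P[k] for k >= 1: shift by delta = 22
  P[0] = 11 + 0 = 11
  P[1] = 4 + 22 = 26
  P[2] = 15 + 22 = 37
  P[3] = 9 + 22 = 31
  P[4] = 3 + 22 = 25
  P[5] = 9 + 22 = 31
  P[6] = 2 + 22 = 24
  P[7] = 5 + 22 = 27
  P[8] = 17 + 22 = 39

Answer: [11, 26, 37, 31, 25, 31, 24, 27, 39]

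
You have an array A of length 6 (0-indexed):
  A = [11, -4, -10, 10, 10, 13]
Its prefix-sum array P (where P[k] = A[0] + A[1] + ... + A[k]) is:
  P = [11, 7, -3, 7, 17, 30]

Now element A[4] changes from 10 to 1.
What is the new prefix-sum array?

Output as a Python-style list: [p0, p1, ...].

Answer: [11, 7, -3, 7, 8, 21]

Derivation:
Change: A[4] 10 -> 1, delta = -9
P[k] for k < 4: unchanged (A[4] not included)
P[k] for k >= 4: shift by delta = -9
  P[0] = 11 + 0 = 11
  P[1] = 7 + 0 = 7
  P[2] = -3 + 0 = -3
  P[3] = 7 + 0 = 7
  P[4] = 17 + -9 = 8
  P[5] = 30 + -9 = 21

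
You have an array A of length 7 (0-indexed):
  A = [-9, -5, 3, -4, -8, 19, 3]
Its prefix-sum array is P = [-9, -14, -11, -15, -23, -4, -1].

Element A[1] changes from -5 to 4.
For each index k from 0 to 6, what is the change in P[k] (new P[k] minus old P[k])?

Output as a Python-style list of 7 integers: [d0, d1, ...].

Element change: A[1] -5 -> 4, delta = 9
For k < 1: P[k] unchanged, delta_P[k] = 0
For k >= 1: P[k] shifts by exactly 9
Delta array: [0, 9, 9, 9, 9, 9, 9]

Answer: [0, 9, 9, 9, 9, 9, 9]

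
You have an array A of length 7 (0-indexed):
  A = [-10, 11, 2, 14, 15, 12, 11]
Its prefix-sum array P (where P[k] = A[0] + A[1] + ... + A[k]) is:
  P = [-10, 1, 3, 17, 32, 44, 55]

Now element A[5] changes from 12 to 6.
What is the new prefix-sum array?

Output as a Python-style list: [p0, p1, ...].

Answer: [-10, 1, 3, 17, 32, 38, 49]

Derivation:
Change: A[5] 12 -> 6, delta = -6
P[k] for k < 5: unchanged (A[5] not included)
P[k] for k >= 5: shift by delta = -6
  P[0] = -10 + 0 = -10
  P[1] = 1 + 0 = 1
  P[2] = 3 + 0 = 3
  P[3] = 17 + 0 = 17
  P[4] = 32 + 0 = 32
  P[5] = 44 + -6 = 38
  P[6] = 55 + -6 = 49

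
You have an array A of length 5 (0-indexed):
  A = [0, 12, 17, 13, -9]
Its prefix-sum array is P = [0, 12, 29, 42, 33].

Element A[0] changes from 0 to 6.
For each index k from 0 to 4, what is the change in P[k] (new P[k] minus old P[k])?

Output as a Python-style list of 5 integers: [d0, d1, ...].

Answer: [6, 6, 6, 6, 6]

Derivation:
Element change: A[0] 0 -> 6, delta = 6
For k < 0: P[k] unchanged, delta_P[k] = 0
For k >= 0: P[k] shifts by exactly 6
Delta array: [6, 6, 6, 6, 6]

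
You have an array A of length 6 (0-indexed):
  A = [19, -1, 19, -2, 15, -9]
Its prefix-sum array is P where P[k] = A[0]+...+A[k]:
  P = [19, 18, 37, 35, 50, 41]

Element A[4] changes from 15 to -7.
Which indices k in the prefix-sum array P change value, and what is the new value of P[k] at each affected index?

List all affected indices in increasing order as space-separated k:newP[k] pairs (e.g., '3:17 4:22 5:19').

P[k] = A[0] + ... + A[k]
P[k] includes A[4] iff k >= 4
Affected indices: 4, 5, ..., 5; delta = -22
  P[4]: 50 + -22 = 28
  P[5]: 41 + -22 = 19

Answer: 4:28 5:19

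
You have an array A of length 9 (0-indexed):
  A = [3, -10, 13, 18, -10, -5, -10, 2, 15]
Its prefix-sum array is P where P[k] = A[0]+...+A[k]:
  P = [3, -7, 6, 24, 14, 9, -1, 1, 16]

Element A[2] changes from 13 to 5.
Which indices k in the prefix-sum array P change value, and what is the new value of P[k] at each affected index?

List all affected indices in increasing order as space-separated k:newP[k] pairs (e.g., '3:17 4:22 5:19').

Answer: 2:-2 3:16 4:6 5:1 6:-9 7:-7 8:8

Derivation:
P[k] = A[0] + ... + A[k]
P[k] includes A[2] iff k >= 2
Affected indices: 2, 3, ..., 8; delta = -8
  P[2]: 6 + -8 = -2
  P[3]: 24 + -8 = 16
  P[4]: 14 + -8 = 6
  P[5]: 9 + -8 = 1
  P[6]: -1 + -8 = -9
  P[7]: 1 + -8 = -7
  P[8]: 16 + -8 = 8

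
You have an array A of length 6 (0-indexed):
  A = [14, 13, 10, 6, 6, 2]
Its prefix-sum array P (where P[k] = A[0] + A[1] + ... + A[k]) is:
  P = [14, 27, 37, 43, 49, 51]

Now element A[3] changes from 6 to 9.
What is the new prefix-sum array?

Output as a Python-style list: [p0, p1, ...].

Answer: [14, 27, 37, 46, 52, 54]

Derivation:
Change: A[3] 6 -> 9, delta = 3
P[k] for k < 3: unchanged (A[3] not included)
P[k] for k >= 3: shift by delta = 3
  P[0] = 14 + 0 = 14
  P[1] = 27 + 0 = 27
  P[2] = 37 + 0 = 37
  P[3] = 43 + 3 = 46
  P[4] = 49 + 3 = 52
  P[5] = 51 + 3 = 54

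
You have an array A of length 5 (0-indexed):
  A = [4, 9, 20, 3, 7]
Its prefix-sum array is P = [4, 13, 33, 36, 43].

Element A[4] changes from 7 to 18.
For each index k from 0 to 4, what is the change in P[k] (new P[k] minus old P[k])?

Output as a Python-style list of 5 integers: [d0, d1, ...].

Element change: A[4] 7 -> 18, delta = 11
For k < 4: P[k] unchanged, delta_P[k] = 0
For k >= 4: P[k] shifts by exactly 11
Delta array: [0, 0, 0, 0, 11]

Answer: [0, 0, 0, 0, 11]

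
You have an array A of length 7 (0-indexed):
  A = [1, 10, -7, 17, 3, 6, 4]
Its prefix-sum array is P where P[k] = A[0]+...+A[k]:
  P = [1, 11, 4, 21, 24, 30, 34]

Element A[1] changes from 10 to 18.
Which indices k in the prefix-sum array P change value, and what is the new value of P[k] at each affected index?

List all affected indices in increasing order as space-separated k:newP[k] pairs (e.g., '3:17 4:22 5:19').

Answer: 1:19 2:12 3:29 4:32 5:38 6:42

Derivation:
P[k] = A[0] + ... + A[k]
P[k] includes A[1] iff k >= 1
Affected indices: 1, 2, ..., 6; delta = 8
  P[1]: 11 + 8 = 19
  P[2]: 4 + 8 = 12
  P[3]: 21 + 8 = 29
  P[4]: 24 + 8 = 32
  P[5]: 30 + 8 = 38
  P[6]: 34 + 8 = 42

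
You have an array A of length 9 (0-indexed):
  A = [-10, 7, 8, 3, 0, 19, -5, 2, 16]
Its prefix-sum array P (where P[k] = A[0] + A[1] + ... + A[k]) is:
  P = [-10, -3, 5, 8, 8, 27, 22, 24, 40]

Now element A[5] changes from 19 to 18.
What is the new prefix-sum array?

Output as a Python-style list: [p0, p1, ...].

Answer: [-10, -3, 5, 8, 8, 26, 21, 23, 39]

Derivation:
Change: A[5] 19 -> 18, delta = -1
P[k] for k < 5: unchanged (A[5] not included)
P[k] for k >= 5: shift by delta = -1
  P[0] = -10 + 0 = -10
  P[1] = -3 + 0 = -3
  P[2] = 5 + 0 = 5
  P[3] = 8 + 0 = 8
  P[4] = 8 + 0 = 8
  P[5] = 27 + -1 = 26
  P[6] = 22 + -1 = 21
  P[7] = 24 + -1 = 23
  P[8] = 40 + -1 = 39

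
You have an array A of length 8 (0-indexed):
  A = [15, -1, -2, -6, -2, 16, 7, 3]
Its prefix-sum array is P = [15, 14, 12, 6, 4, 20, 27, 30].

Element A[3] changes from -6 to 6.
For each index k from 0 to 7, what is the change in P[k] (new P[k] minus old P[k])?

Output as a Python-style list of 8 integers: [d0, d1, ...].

Answer: [0, 0, 0, 12, 12, 12, 12, 12]

Derivation:
Element change: A[3] -6 -> 6, delta = 12
For k < 3: P[k] unchanged, delta_P[k] = 0
For k >= 3: P[k] shifts by exactly 12
Delta array: [0, 0, 0, 12, 12, 12, 12, 12]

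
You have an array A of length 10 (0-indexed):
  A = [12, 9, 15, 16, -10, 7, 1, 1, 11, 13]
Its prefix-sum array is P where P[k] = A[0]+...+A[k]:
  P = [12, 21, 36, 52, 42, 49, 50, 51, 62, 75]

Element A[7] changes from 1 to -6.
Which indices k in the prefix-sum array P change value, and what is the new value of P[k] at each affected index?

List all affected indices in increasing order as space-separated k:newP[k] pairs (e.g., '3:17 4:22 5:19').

P[k] = A[0] + ... + A[k]
P[k] includes A[7] iff k >= 7
Affected indices: 7, 8, ..., 9; delta = -7
  P[7]: 51 + -7 = 44
  P[8]: 62 + -7 = 55
  P[9]: 75 + -7 = 68

Answer: 7:44 8:55 9:68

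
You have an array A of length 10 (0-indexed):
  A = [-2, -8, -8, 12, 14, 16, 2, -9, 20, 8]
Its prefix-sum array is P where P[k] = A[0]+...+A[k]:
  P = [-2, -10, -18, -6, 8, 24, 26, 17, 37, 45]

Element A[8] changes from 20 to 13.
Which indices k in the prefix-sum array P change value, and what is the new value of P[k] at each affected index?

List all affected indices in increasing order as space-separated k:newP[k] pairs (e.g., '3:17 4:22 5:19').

Answer: 8:30 9:38

Derivation:
P[k] = A[0] + ... + A[k]
P[k] includes A[8] iff k >= 8
Affected indices: 8, 9, ..., 9; delta = -7
  P[8]: 37 + -7 = 30
  P[9]: 45 + -7 = 38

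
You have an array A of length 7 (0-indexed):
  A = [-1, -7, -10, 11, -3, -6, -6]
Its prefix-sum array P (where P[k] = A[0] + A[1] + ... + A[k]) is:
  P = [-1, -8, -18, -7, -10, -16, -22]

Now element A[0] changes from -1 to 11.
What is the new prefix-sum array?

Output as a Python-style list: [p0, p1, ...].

Change: A[0] -1 -> 11, delta = 12
P[k] for k < 0: unchanged (A[0] not included)
P[k] for k >= 0: shift by delta = 12
  P[0] = -1 + 12 = 11
  P[1] = -8 + 12 = 4
  P[2] = -18 + 12 = -6
  P[3] = -7 + 12 = 5
  P[4] = -10 + 12 = 2
  P[5] = -16 + 12 = -4
  P[6] = -22 + 12 = -10

Answer: [11, 4, -6, 5, 2, -4, -10]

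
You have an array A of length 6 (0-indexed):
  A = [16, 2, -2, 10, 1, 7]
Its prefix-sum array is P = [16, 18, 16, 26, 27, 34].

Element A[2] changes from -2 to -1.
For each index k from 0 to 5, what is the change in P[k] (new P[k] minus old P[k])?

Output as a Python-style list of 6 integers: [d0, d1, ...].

Answer: [0, 0, 1, 1, 1, 1]

Derivation:
Element change: A[2] -2 -> -1, delta = 1
For k < 2: P[k] unchanged, delta_P[k] = 0
For k >= 2: P[k] shifts by exactly 1
Delta array: [0, 0, 1, 1, 1, 1]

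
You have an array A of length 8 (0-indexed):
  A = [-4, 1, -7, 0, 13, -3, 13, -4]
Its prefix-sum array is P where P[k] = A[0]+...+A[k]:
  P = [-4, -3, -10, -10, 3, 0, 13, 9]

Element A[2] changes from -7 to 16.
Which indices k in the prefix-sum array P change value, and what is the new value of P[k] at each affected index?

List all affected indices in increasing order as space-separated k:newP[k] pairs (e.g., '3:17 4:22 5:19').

Answer: 2:13 3:13 4:26 5:23 6:36 7:32

Derivation:
P[k] = A[0] + ... + A[k]
P[k] includes A[2] iff k >= 2
Affected indices: 2, 3, ..., 7; delta = 23
  P[2]: -10 + 23 = 13
  P[3]: -10 + 23 = 13
  P[4]: 3 + 23 = 26
  P[5]: 0 + 23 = 23
  P[6]: 13 + 23 = 36
  P[7]: 9 + 23 = 32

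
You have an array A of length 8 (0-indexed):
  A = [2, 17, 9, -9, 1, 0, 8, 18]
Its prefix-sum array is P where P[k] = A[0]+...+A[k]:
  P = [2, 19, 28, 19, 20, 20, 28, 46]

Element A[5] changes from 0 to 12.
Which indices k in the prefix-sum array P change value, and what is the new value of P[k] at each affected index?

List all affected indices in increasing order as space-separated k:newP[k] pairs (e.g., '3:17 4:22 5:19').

P[k] = A[0] + ... + A[k]
P[k] includes A[5] iff k >= 5
Affected indices: 5, 6, ..., 7; delta = 12
  P[5]: 20 + 12 = 32
  P[6]: 28 + 12 = 40
  P[7]: 46 + 12 = 58

Answer: 5:32 6:40 7:58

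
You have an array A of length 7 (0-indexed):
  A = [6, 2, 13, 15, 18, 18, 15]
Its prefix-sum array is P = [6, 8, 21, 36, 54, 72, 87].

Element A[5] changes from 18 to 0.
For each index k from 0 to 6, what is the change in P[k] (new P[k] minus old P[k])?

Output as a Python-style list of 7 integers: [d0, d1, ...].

Answer: [0, 0, 0, 0, 0, -18, -18]

Derivation:
Element change: A[5] 18 -> 0, delta = -18
For k < 5: P[k] unchanged, delta_P[k] = 0
For k >= 5: P[k] shifts by exactly -18
Delta array: [0, 0, 0, 0, 0, -18, -18]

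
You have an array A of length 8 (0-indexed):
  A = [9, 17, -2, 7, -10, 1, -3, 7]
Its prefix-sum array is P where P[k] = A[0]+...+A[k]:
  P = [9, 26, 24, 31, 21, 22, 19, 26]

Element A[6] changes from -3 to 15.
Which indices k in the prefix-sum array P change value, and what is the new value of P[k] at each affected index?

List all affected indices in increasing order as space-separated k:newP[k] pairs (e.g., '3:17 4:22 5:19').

Answer: 6:37 7:44

Derivation:
P[k] = A[0] + ... + A[k]
P[k] includes A[6] iff k >= 6
Affected indices: 6, 7, ..., 7; delta = 18
  P[6]: 19 + 18 = 37
  P[7]: 26 + 18 = 44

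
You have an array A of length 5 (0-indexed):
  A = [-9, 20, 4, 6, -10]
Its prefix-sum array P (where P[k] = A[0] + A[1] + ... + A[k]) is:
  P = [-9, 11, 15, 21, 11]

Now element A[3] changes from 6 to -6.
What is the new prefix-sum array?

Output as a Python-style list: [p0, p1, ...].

Change: A[3] 6 -> -6, delta = -12
P[k] for k < 3: unchanged (A[3] not included)
P[k] for k >= 3: shift by delta = -12
  P[0] = -9 + 0 = -9
  P[1] = 11 + 0 = 11
  P[2] = 15 + 0 = 15
  P[3] = 21 + -12 = 9
  P[4] = 11 + -12 = -1

Answer: [-9, 11, 15, 9, -1]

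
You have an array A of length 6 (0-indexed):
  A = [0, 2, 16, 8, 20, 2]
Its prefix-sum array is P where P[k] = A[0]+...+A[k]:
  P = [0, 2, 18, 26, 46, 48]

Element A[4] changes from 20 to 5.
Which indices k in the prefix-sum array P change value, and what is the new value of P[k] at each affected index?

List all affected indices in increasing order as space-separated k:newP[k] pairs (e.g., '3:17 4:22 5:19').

P[k] = A[0] + ... + A[k]
P[k] includes A[4] iff k >= 4
Affected indices: 4, 5, ..., 5; delta = -15
  P[4]: 46 + -15 = 31
  P[5]: 48 + -15 = 33

Answer: 4:31 5:33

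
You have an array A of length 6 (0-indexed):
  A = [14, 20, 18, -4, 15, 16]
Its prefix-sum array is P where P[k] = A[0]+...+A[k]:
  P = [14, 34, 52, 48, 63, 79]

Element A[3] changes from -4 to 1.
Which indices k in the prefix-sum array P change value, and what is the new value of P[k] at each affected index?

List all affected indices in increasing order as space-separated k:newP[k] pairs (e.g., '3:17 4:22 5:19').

P[k] = A[0] + ... + A[k]
P[k] includes A[3] iff k >= 3
Affected indices: 3, 4, ..., 5; delta = 5
  P[3]: 48 + 5 = 53
  P[4]: 63 + 5 = 68
  P[5]: 79 + 5 = 84

Answer: 3:53 4:68 5:84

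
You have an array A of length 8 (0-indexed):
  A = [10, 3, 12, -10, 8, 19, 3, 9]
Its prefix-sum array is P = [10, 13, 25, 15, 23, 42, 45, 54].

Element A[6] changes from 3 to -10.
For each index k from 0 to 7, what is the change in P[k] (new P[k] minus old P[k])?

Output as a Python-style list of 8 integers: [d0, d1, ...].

Answer: [0, 0, 0, 0, 0, 0, -13, -13]

Derivation:
Element change: A[6] 3 -> -10, delta = -13
For k < 6: P[k] unchanged, delta_P[k] = 0
For k >= 6: P[k] shifts by exactly -13
Delta array: [0, 0, 0, 0, 0, 0, -13, -13]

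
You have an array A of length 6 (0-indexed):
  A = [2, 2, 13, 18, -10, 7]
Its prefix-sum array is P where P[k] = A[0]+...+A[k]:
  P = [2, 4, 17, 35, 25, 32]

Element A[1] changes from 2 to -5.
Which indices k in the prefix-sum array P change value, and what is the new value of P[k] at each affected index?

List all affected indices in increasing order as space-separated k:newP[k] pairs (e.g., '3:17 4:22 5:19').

Answer: 1:-3 2:10 3:28 4:18 5:25

Derivation:
P[k] = A[0] + ... + A[k]
P[k] includes A[1] iff k >= 1
Affected indices: 1, 2, ..., 5; delta = -7
  P[1]: 4 + -7 = -3
  P[2]: 17 + -7 = 10
  P[3]: 35 + -7 = 28
  P[4]: 25 + -7 = 18
  P[5]: 32 + -7 = 25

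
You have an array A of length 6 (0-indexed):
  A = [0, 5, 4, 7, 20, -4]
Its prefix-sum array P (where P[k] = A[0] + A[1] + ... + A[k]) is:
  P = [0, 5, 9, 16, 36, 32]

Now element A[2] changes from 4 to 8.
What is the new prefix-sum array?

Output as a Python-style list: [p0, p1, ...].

Change: A[2] 4 -> 8, delta = 4
P[k] for k < 2: unchanged (A[2] not included)
P[k] for k >= 2: shift by delta = 4
  P[0] = 0 + 0 = 0
  P[1] = 5 + 0 = 5
  P[2] = 9 + 4 = 13
  P[3] = 16 + 4 = 20
  P[4] = 36 + 4 = 40
  P[5] = 32 + 4 = 36

Answer: [0, 5, 13, 20, 40, 36]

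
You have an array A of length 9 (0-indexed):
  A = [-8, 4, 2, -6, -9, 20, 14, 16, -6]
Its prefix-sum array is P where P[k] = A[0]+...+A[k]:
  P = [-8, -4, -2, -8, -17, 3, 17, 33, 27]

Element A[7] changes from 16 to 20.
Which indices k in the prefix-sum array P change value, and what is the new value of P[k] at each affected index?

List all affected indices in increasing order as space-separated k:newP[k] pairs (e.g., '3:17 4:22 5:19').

Answer: 7:37 8:31

Derivation:
P[k] = A[0] + ... + A[k]
P[k] includes A[7] iff k >= 7
Affected indices: 7, 8, ..., 8; delta = 4
  P[7]: 33 + 4 = 37
  P[8]: 27 + 4 = 31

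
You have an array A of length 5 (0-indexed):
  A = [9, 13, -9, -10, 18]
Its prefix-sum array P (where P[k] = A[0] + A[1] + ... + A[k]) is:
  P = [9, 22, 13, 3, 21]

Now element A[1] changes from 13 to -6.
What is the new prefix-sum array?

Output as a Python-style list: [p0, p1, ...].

Answer: [9, 3, -6, -16, 2]

Derivation:
Change: A[1] 13 -> -6, delta = -19
P[k] for k < 1: unchanged (A[1] not included)
P[k] for k >= 1: shift by delta = -19
  P[0] = 9 + 0 = 9
  P[1] = 22 + -19 = 3
  P[2] = 13 + -19 = -6
  P[3] = 3 + -19 = -16
  P[4] = 21 + -19 = 2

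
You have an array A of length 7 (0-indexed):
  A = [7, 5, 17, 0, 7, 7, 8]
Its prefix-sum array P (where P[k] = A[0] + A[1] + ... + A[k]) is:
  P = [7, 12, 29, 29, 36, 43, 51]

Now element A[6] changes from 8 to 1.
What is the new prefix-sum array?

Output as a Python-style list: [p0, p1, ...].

Change: A[6] 8 -> 1, delta = -7
P[k] for k < 6: unchanged (A[6] not included)
P[k] for k >= 6: shift by delta = -7
  P[0] = 7 + 0 = 7
  P[1] = 12 + 0 = 12
  P[2] = 29 + 0 = 29
  P[3] = 29 + 0 = 29
  P[4] = 36 + 0 = 36
  P[5] = 43 + 0 = 43
  P[6] = 51 + -7 = 44

Answer: [7, 12, 29, 29, 36, 43, 44]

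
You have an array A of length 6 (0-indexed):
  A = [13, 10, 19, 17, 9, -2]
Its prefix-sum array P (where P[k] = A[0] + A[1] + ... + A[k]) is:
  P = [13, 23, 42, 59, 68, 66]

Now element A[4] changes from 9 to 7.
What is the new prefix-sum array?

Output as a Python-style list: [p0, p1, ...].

Answer: [13, 23, 42, 59, 66, 64]

Derivation:
Change: A[4] 9 -> 7, delta = -2
P[k] for k < 4: unchanged (A[4] not included)
P[k] for k >= 4: shift by delta = -2
  P[0] = 13 + 0 = 13
  P[1] = 23 + 0 = 23
  P[2] = 42 + 0 = 42
  P[3] = 59 + 0 = 59
  P[4] = 68 + -2 = 66
  P[5] = 66 + -2 = 64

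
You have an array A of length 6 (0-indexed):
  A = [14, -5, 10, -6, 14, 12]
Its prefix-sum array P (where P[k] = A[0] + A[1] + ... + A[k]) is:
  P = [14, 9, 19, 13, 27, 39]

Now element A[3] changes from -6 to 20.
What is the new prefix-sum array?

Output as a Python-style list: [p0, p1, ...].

Change: A[3] -6 -> 20, delta = 26
P[k] for k < 3: unchanged (A[3] not included)
P[k] for k >= 3: shift by delta = 26
  P[0] = 14 + 0 = 14
  P[1] = 9 + 0 = 9
  P[2] = 19 + 0 = 19
  P[3] = 13 + 26 = 39
  P[4] = 27 + 26 = 53
  P[5] = 39 + 26 = 65

Answer: [14, 9, 19, 39, 53, 65]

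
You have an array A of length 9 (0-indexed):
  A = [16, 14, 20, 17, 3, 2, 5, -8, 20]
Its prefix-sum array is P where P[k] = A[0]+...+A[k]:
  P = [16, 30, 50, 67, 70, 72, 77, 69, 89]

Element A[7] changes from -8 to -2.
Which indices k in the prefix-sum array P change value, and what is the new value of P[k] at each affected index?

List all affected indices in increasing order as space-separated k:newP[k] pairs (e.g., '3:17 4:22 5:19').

Answer: 7:75 8:95

Derivation:
P[k] = A[0] + ... + A[k]
P[k] includes A[7] iff k >= 7
Affected indices: 7, 8, ..., 8; delta = 6
  P[7]: 69 + 6 = 75
  P[8]: 89 + 6 = 95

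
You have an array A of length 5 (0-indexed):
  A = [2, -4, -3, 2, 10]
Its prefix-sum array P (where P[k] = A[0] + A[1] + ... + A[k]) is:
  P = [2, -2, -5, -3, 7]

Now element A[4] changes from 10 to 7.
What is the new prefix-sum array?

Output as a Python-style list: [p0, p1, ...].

Change: A[4] 10 -> 7, delta = -3
P[k] for k < 4: unchanged (A[4] not included)
P[k] for k >= 4: shift by delta = -3
  P[0] = 2 + 0 = 2
  P[1] = -2 + 0 = -2
  P[2] = -5 + 0 = -5
  P[3] = -3 + 0 = -3
  P[4] = 7 + -3 = 4

Answer: [2, -2, -5, -3, 4]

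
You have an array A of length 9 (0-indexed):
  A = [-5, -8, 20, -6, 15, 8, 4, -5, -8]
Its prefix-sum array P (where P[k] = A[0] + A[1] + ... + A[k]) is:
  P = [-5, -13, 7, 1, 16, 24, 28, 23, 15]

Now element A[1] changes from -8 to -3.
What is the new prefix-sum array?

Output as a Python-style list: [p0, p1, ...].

Change: A[1] -8 -> -3, delta = 5
P[k] for k < 1: unchanged (A[1] not included)
P[k] for k >= 1: shift by delta = 5
  P[0] = -5 + 0 = -5
  P[1] = -13 + 5 = -8
  P[2] = 7 + 5 = 12
  P[3] = 1 + 5 = 6
  P[4] = 16 + 5 = 21
  P[5] = 24 + 5 = 29
  P[6] = 28 + 5 = 33
  P[7] = 23 + 5 = 28
  P[8] = 15 + 5 = 20

Answer: [-5, -8, 12, 6, 21, 29, 33, 28, 20]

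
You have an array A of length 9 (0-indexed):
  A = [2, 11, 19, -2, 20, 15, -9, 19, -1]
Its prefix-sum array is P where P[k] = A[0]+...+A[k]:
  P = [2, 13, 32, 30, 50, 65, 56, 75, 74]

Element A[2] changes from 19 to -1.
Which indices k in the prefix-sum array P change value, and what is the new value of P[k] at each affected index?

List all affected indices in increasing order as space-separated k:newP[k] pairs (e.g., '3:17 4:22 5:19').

Answer: 2:12 3:10 4:30 5:45 6:36 7:55 8:54

Derivation:
P[k] = A[0] + ... + A[k]
P[k] includes A[2] iff k >= 2
Affected indices: 2, 3, ..., 8; delta = -20
  P[2]: 32 + -20 = 12
  P[3]: 30 + -20 = 10
  P[4]: 50 + -20 = 30
  P[5]: 65 + -20 = 45
  P[6]: 56 + -20 = 36
  P[7]: 75 + -20 = 55
  P[8]: 74 + -20 = 54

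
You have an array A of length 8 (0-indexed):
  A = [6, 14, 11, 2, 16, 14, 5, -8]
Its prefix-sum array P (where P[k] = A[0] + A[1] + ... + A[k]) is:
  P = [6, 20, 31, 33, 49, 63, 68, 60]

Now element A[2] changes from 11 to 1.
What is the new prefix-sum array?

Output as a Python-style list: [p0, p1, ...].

Change: A[2] 11 -> 1, delta = -10
P[k] for k < 2: unchanged (A[2] not included)
P[k] for k >= 2: shift by delta = -10
  P[0] = 6 + 0 = 6
  P[1] = 20 + 0 = 20
  P[2] = 31 + -10 = 21
  P[3] = 33 + -10 = 23
  P[4] = 49 + -10 = 39
  P[5] = 63 + -10 = 53
  P[6] = 68 + -10 = 58
  P[7] = 60 + -10 = 50

Answer: [6, 20, 21, 23, 39, 53, 58, 50]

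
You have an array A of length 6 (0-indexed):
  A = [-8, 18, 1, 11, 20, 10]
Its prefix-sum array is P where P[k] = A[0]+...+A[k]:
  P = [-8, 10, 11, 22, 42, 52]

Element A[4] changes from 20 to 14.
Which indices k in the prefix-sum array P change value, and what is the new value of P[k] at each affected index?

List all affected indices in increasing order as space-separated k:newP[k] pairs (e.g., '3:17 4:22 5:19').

Answer: 4:36 5:46

Derivation:
P[k] = A[0] + ... + A[k]
P[k] includes A[4] iff k >= 4
Affected indices: 4, 5, ..., 5; delta = -6
  P[4]: 42 + -6 = 36
  P[5]: 52 + -6 = 46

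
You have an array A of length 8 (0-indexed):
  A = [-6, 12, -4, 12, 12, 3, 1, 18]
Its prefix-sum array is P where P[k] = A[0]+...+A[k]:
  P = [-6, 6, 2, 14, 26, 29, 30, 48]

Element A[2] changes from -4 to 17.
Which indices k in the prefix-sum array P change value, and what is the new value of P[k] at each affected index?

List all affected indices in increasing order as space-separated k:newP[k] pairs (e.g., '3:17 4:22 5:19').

P[k] = A[0] + ... + A[k]
P[k] includes A[2] iff k >= 2
Affected indices: 2, 3, ..., 7; delta = 21
  P[2]: 2 + 21 = 23
  P[3]: 14 + 21 = 35
  P[4]: 26 + 21 = 47
  P[5]: 29 + 21 = 50
  P[6]: 30 + 21 = 51
  P[7]: 48 + 21 = 69

Answer: 2:23 3:35 4:47 5:50 6:51 7:69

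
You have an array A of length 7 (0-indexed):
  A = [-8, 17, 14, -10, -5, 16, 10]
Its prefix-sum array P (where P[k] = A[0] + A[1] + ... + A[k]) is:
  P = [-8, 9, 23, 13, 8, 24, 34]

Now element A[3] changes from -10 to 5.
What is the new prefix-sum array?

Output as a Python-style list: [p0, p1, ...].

Answer: [-8, 9, 23, 28, 23, 39, 49]

Derivation:
Change: A[3] -10 -> 5, delta = 15
P[k] for k < 3: unchanged (A[3] not included)
P[k] for k >= 3: shift by delta = 15
  P[0] = -8 + 0 = -8
  P[1] = 9 + 0 = 9
  P[2] = 23 + 0 = 23
  P[3] = 13 + 15 = 28
  P[4] = 8 + 15 = 23
  P[5] = 24 + 15 = 39
  P[6] = 34 + 15 = 49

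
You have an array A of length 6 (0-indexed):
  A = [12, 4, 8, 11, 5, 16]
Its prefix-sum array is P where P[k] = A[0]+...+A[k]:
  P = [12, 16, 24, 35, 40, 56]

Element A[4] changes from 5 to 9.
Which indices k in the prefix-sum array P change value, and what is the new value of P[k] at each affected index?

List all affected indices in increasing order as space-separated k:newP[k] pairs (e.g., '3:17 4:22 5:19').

P[k] = A[0] + ... + A[k]
P[k] includes A[4] iff k >= 4
Affected indices: 4, 5, ..., 5; delta = 4
  P[4]: 40 + 4 = 44
  P[5]: 56 + 4 = 60

Answer: 4:44 5:60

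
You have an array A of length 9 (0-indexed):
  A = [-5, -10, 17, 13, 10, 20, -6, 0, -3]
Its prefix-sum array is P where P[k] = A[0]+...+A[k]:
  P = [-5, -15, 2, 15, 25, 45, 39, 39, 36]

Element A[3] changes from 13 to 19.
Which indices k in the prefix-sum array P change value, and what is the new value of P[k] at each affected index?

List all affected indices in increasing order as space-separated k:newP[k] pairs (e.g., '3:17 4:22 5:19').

Answer: 3:21 4:31 5:51 6:45 7:45 8:42

Derivation:
P[k] = A[0] + ... + A[k]
P[k] includes A[3] iff k >= 3
Affected indices: 3, 4, ..., 8; delta = 6
  P[3]: 15 + 6 = 21
  P[4]: 25 + 6 = 31
  P[5]: 45 + 6 = 51
  P[6]: 39 + 6 = 45
  P[7]: 39 + 6 = 45
  P[8]: 36 + 6 = 42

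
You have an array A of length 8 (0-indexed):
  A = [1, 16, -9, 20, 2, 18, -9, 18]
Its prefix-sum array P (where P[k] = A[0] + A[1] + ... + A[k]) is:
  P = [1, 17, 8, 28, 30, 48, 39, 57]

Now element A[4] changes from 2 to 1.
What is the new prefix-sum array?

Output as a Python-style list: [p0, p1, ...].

Change: A[4] 2 -> 1, delta = -1
P[k] for k < 4: unchanged (A[4] not included)
P[k] for k >= 4: shift by delta = -1
  P[0] = 1 + 0 = 1
  P[1] = 17 + 0 = 17
  P[2] = 8 + 0 = 8
  P[3] = 28 + 0 = 28
  P[4] = 30 + -1 = 29
  P[5] = 48 + -1 = 47
  P[6] = 39 + -1 = 38
  P[7] = 57 + -1 = 56

Answer: [1, 17, 8, 28, 29, 47, 38, 56]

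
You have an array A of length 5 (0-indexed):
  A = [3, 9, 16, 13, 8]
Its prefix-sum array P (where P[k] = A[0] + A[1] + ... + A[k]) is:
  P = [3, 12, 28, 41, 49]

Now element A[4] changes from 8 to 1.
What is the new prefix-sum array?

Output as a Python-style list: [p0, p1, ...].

Answer: [3, 12, 28, 41, 42]

Derivation:
Change: A[4] 8 -> 1, delta = -7
P[k] for k < 4: unchanged (A[4] not included)
P[k] for k >= 4: shift by delta = -7
  P[0] = 3 + 0 = 3
  P[1] = 12 + 0 = 12
  P[2] = 28 + 0 = 28
  P[3] = 41 + 0 = 41
  P[4] = 49 + -7 = 42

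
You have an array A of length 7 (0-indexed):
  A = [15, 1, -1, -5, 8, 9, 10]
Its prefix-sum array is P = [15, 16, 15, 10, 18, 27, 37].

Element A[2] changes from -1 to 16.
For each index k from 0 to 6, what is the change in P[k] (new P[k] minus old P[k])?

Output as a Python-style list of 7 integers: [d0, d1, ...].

Answer: [0, 0, 17, 17, 17, 17, 17]

Derivation:
Element change: A[2] -1 -> 16, delta = 17
For k < 2: P[k] unchanged, delta_P[k] = 0
For k >= 2: P[k] shifts by exactly 17
Delta array: [0, 0, 17, 17, 17, 17, 17]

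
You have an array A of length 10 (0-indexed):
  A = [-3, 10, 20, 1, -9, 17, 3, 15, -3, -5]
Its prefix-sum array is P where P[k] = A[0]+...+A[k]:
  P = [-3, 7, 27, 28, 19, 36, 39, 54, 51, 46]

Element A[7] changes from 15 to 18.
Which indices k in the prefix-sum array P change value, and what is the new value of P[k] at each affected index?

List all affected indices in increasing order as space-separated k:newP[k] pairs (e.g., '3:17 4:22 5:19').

P[k] = A[0] + ... + A[k]
P[k] includes A[7] iff k >= 7
Affected indices: 7, 8, ..., 9; delta = 3
  P[7]: 54 + 3 = 57
  P[8]: 51 + 3 = 54
  P[9]: 46 + 3 = 49

Answer: 7:57 8:54 9:49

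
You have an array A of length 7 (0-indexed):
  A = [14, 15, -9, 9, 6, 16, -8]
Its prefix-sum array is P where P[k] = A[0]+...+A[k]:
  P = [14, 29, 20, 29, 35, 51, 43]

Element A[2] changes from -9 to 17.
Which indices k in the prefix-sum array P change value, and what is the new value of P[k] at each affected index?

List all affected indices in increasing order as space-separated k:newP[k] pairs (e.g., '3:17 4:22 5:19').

P[k] = A[0] + ... + A[k]
P[k] includes A[2] iff k >= 2
Affected indices: 2, 3, ..., 6; delta = 26
  P[2]: 20 + 26 = 46
  P[3]: 29 + 26 = 55
  P[4]: 35 + 26 = 61
  P[5]: 51 + 26 = 77
  P[6]: 43 + 26 = 69

Answer: 2:46 3:55 4:61 5:77 6:69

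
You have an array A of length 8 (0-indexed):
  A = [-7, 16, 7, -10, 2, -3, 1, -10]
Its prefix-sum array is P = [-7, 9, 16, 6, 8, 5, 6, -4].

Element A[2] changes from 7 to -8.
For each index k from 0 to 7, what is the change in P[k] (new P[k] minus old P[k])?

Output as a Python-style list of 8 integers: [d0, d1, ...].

Element change: A[2] 7 -> -8, delta = -15
For k < 2: P[k] unchanged, delta_P[k] = 0
For k >= 2: P[k] shifts by exactly -15
Delta array: [0, 0, -15, -15, -15, -15, -15, -15]

Answer: [0, 0, -15, -15, -15, -15, -15, -15]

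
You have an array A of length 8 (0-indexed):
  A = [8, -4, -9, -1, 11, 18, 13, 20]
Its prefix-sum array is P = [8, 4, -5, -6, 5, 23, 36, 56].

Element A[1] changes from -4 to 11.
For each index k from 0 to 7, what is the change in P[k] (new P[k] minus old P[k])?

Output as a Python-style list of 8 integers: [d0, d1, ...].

Answer: [0, 15, 15, 15, 15, 15, 15, 15]

Derivation:
Element change: A[1] -4 -> 11, delta = 15
For k < 1: P[k] unchanged, delta_P[k] = 0
For k >= 1: P[k] shifts by exactly 15
Delta array: [0, 15, 15, 15, 15, 15, 15, 15]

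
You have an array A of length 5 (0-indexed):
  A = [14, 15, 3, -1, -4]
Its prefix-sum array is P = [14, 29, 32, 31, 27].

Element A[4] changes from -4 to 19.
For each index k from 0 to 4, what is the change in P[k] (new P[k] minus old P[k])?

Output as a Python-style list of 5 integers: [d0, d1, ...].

Answer: [0, 0, 0, 0, 23]

Derivation:
Element change: A[4] -4 -> 19, delta = 23
For k < 4: P[k] unchanged, delta_P[k] = 0
For k >= 4: P[k] shifts by exactly 23
Delta array: [0, 0, 0, 0, 23]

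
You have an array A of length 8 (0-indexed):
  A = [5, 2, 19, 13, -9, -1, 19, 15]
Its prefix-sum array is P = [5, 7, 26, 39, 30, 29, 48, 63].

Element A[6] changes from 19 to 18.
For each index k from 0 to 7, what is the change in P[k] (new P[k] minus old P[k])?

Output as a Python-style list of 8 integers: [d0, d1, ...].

Element change: A[6] 19 -> 18, delta = -1
For k < 6: P[k] unchanged, delta_P[k] = 0
For k >= 6: P[k] shifts by exactly -1
Delta array: [0, 0, 0, 0, 0, 0, -1, -1]

Answer: [0, 0, 0, 0, 0, 0, -1, -1]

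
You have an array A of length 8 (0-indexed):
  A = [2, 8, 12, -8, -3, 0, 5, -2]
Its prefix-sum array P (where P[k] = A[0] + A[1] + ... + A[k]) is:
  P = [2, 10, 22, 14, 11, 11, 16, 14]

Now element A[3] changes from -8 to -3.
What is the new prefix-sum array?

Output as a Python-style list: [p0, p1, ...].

Change: A[3] -8 -> -3, delta = 5
P[k] for k < 3: unchanged (A[3] not included)
P[k] for k >= 3: shift by delta = 5
  P[0] = 2 + 0 = 2
  P[1] = 10 + 0 = 10
  P[2] = 22 + 0 = 22
  P[3] = 14 + 5 = 19
  P[4] = 11 + 5 = 16
  P[5] = 11 + 5 = 16
  P[6] = 16 + 5 = 21
  P[7] = 14 + 5 = 19

Answer: [2, 10, 22, 19, 16, 16, 21, 19]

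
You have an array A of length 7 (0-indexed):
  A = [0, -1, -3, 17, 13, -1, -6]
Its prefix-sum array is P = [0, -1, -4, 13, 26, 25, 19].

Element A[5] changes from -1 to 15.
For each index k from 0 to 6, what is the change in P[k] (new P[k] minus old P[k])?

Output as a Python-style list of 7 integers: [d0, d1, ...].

Answer: [0, 0, 0, 0, 0, 16, 16]

Derivation:
Element change: A[5] -1 -> 15, delta = 16
For k < 5: P[k] unchanged, delta_P[k] = 0
For k >= 5: P[k] shifts by exactly 16
Delta array: [0, 0, 0, 0, 0, 16, 16]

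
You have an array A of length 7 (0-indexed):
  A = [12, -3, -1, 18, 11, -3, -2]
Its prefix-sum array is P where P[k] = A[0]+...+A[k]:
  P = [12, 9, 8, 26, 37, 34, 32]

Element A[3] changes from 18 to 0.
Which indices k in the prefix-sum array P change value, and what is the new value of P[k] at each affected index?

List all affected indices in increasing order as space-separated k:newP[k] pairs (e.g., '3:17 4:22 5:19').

Answer: 3:8 4:19 5:16 6:14

Derivation:
P[k] = A[0] + ... + A[k]
P[k] includes A[3] iff k >= 3
Affected indices: 3, 4, ..., 6; delta = -18
  P[3]: 26 + -18 = 8
  P[4]: 37 + -18 = 19
  P[5]: 34 + -18 = 16
  P[6]: 32 + -18 = 14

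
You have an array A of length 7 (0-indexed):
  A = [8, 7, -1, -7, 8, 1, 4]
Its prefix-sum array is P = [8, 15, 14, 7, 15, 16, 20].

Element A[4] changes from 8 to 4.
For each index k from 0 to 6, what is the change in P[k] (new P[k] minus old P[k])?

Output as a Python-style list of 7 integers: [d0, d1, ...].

Element change: A[4] 8 -> 4, delta = -4
For k < 4: P[k] unchanged, delta_P[k] = 0
For k >= 4: P[k] shifts by exactly -4
Delta array: [0, 0, 0, 0, -4, -4, -4]

Answer: [0, 0, 0, 0, -4, -4, -4]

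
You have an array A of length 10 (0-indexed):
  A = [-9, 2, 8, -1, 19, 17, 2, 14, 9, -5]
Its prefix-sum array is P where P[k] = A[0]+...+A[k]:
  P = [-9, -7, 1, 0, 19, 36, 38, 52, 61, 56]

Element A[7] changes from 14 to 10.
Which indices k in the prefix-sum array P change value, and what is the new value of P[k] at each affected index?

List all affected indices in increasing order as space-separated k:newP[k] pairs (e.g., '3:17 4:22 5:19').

P[k] = A[0] + ... + A[k]
P[k] includes A[7] iff k >= 7
Affected indices: 7, 8, ..., 9; delta = -4
  P[7]: 52 + -4 = 48
  P[8]: 61 + -4 = 57
  P[9]: 56 + -4 = 52

Answer: 7:48 8:57 9:52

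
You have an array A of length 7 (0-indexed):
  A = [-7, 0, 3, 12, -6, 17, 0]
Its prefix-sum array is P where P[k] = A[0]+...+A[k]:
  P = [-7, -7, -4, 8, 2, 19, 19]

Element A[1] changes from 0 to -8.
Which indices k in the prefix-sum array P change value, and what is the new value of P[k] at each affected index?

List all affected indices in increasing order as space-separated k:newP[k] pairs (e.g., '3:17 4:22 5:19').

Answer: 1:-15 2:-12 3:0 4:-6 5:11 6:11

Derivation:
P[k] = A[0] + ... + A[k]
P[k] includes A[1] iff k >= 1
Affected indices: 1, 2, ..., 6; delta = -8
  P[1]: -7 + -8 = -15
  P[2]: -4 + -8 = -12
  P[3]: 8 + -8 = 0
  P[4]: 2 + -8 = -6
  P[5]: 19 + -8 = 11
  P[6]: 19 + -8 = 11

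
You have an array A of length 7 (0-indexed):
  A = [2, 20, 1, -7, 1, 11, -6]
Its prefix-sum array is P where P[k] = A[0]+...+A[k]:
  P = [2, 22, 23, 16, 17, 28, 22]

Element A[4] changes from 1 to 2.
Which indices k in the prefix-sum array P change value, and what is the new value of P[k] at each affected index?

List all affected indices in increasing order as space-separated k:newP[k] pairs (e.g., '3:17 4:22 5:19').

Answer: 4:18 5:29 6:23

Derivation:
P[k] = A[0] + ... + A[k]
P[k] includes A[4] iff k >= 4
Affected indices: 4, 5, ..., 6; delta = 1
  P[4]: 17 + 1 = 18
  P[5]: 28 + 1 = 29
  P[6]: 22 + 1 = 23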